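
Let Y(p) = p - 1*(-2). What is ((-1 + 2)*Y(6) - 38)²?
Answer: 900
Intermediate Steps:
Y(p) = 2 + p (Y(p) = p + 2 = 2 + p)
((-1 + 2)*Y(6) - 38)² = ((-1 + 2)*(2 + 6) - 38)² = (1*8 - 38)² = (8 - 38)² = (-30)² = 900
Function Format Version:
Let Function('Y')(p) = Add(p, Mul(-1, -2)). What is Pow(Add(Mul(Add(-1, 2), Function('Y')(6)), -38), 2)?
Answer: 900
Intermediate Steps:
Function('Y')(p) = Add(2, p) (Function('Y')(p) = Add(p, 2) = Add(2, p))
Pow(Add(Mul(Add(-1, 2), Function('Y')(6)), -38), 2) = Pow(Add(Mul(Add(-1, 2), Add(2, 6)), -38), 2) = Pow(Add(Mul(1, 8), -38), 2) = Pow(Add(8, -38), 2) = Pow(-30, 2) = 900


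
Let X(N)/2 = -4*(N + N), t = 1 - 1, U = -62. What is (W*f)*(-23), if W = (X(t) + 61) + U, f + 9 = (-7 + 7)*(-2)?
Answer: -207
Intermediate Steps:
t = 0
X(N) = -16*N (X(N) = 2*(-4*(N + N)) = 2*(-8*N) = -16*N)
f = -9 (f = -9 + (-7 + 7)*(-2) = -9 + 0*(-2) = -9 + 0 = -9)
W = -1 (W = (-16*0 + 61) - 62 = (0 + 61) - 62 = 61 - 62 = -1)
(W*f)*(-23) = -1*(-9)*(-23) = 9*(-23) = -207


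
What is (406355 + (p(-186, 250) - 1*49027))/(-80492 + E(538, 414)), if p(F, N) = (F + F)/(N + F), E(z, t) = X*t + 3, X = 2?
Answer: -5717155/1274576 ≈ -4.4855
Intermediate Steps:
E(z, t) = 3 + 2*t (E(z, t) = 2*t + 3 = 3 + 2*t)
p(F, N) = 2*F/(F + N) (p(F, N) = (2*F)/(F + N) = 2*F/(F + N))
(406355 + (p(-186, 250) - 1*49027))/(-80492 + E(538, 414)) = (406355 + (2*(-186)/(-186 + 250) - 1*49027))/(-80492 + (3 + 2*414)) = (406355 + (2*(-186)/64 - 49027))/(-80492 + (3 + 828)) = (406355 + (2*(-186)*(1/64) - 49027))/(-80492 + 831) = (406355 + (-93/16 - 49027))/(-79661) = (406355 - 784525/16)*(-1/79661) = (5717155/16)*(-1/79661) = -5717155/1274576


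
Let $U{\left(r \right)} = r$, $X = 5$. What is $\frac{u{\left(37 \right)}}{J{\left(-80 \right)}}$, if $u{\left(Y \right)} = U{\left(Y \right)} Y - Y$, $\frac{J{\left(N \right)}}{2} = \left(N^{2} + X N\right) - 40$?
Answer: $\frac{333}{2980} \approx 0.11174$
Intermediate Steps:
$J{\left(N \right)} = -80 + 2 N^{2} + 10 N$ ($J{\left(N \right)} = 2 \left(\left(N^{2} + 5 N\right) - 40\right) = 2 \left(-40 + N^{2} + 5 N\right) = -80 + 2 N^{2} + 10 N$)
$u{\left(Y \right)} = Y^{2} - Y$ ($u{\left(Y \right)} = Y Y - Y = Y^{2} - Y$)
$\frac{u{\left(37 \right)}}{J{\left(-80 \right)}} = \frac{37 \left(-1 + 37\right)}{-80 + 2 \left(-80\right)^{2} + 10 \left(-80\right)} = \frac{37 \cdot 36}{-80 + 2 \cdot 6400 - 800} = \frac{1332}{-80 + 12800 - 800} = \frac{1332}{11920} = 1332 \cdot \frac{1}{11920} = \frac{333}{2980}$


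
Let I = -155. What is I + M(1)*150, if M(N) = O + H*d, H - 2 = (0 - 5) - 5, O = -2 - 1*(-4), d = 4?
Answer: -4655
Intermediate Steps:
O = 2 (O = -2 + 4 = 2)
H = -8 (H = 2 + ((0 - 5) - 5) = 2 + (-5 - 5) = 2 - 10 = -8)
M(N) = -30 (M(N) = 2 - 8*4 = 2 - 32 = -30)
I + M(1)*150 = -155 - 30*150 = -155 - 4500 = -4655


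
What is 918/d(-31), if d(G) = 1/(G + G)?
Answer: -56916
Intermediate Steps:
d(G) = 1/(2*G)
918/d(-31) = 918/(((1/2)/(-31))) = 918/(((1/2)*(-1/31))) = 918/(-1/62) = 918*(-62) = -56916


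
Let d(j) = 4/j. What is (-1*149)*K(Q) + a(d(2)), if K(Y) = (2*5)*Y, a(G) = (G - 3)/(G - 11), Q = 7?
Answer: -93869/9 ≈ -10430.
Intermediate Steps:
a(G) = (-3 + G)/(-11 + G)
K(Y) = 10*Y
(-1*149)*K(Q) + a(d(2)) = (-1*149)*(10*7) + (-3 + 4/2)/(-11 + 4/2) = -149*70 + (-3 + 4*(½))/(-11 + 4*(½)) = -10430 + (-3 + 2)/(-11 + 2) = -10430 - 1/(-9) = -10430 - ⅑*(-1) = -10430 + ⅑ = -93869/9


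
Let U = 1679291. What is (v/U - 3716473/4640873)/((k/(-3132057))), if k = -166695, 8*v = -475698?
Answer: -27215472304845206231/1732155807779417180 ≈ -15.712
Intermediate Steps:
v = -237849/4 (v = (1/8)*(-475698) = -237849/4 ≈ -59462.)
(v/U - 3716473/4640873)/((k/(-3132057))) = (-237849/4/1679291 - 3716473/4640873)/((-166695/(-3132057))) = (-237849/4*1/1679291 - 3716473*1/4640873)/((-166695*(-1/3132057))) = (-237849/6717164 - 3716473/4640873)/(55565/1044019) = -26067985644749/31173505044172*1044019/55565 = -27215472304845206231/1732155807779417180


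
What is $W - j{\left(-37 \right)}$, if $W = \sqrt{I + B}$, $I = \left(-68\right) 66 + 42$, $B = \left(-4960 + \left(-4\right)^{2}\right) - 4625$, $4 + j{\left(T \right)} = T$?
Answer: $41 + i \sqrt{14015} \approx 41.0 + 118.39 i$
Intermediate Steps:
$j{\left(T \right)} = -4 + T$
$B = -9569$ ($B = \left(-4960 + 16\right) - 4625 = -4944 - 4625 = -9569$)
$I = -4446$ ($I = -4488 + 42 = -4446$)
$W = i \sqrt{14015}$ ($W = \sqrt{-4446 - 9569} = \sqrt{-14015} = i \sqrt{14015} \approx 118.39 i$)
$W - j{\left(-37 \right)} = i \sqrt{14015} - \left(-4 - 37\right) = i \sqrt{14015} - -41 = i \sqrt{14015} + 41 = 41 + i \sqrt{14015}$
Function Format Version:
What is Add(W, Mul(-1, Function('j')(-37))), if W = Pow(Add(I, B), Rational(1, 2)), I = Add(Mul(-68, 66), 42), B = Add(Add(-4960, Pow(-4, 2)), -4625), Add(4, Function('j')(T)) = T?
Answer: Add(41, Mul(I, Pow(14015, Rational(1, 2)))) ≈ Add(41.000, Mul(118.39, I))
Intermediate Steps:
Function('j')(T) = Add(-4, T)
B = -9569 (B = Add(Add(-4960, 16), -4625) = Add(-4944, -4625) = -9569)
I = -4446 (I = Add(-4488, 42) = -4446)
W = Mul(I, Pow(14015, Rational(1, 2))) (W = Pow(Add(-4446, -9569), Rational(1, 2)) = Pow(-14015, Rational(1, 2)) = Mul(I, Pow(14015, Rational(1, 2))) ≈ Mul(118.39, I))
Add(W, Mul(-1, Function('j')(-37))) = Add(Mul(I, Pow(14015, Rational(1, 2))), Mul(-1, Add(-4, -37))) = Add(Mul(I, Pow(14015, Rational(1, 2))), Mul(-1, -41)) = Add(Mul(I, Pow(14015, Rational(1, 2))), 41) = Add(41, Mul(I, Pow(14015, Rational(1, 2))))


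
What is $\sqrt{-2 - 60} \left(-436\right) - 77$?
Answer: $-77 - 436 i \sqrt{62} \approx -77.0 - 3433.1 i$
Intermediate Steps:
$\sqrt{-2 - 60} \left(-436\right) - 77 = \sqrt{-62} \left(-436\right) - 77 = i \sqrt{62} \left(-436\right) - 77 = - 436 i \sqrt{62} - 77 = -77 - 436 i \sqrt{62}$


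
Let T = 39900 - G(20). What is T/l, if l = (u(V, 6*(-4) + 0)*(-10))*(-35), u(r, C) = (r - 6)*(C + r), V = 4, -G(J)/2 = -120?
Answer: 1983/700 ≈ 2.8329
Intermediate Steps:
G(J) = 240 (G(J) = -2*(-120) = 240)
u(r, C) = (-6 + r)*(C + r)
T = 39660 (T = 39900 - 1*240 = 39900 - 240 = 39660)
l = 14000 (l = ((4² - 6*(6*(-4) + 0) - 6*4 + (6*(-4) + 0)*4)*(-10))*(-35) = ((16 - 6*(-24 + 0) - 24 + (-24 + 0)*4)*(-10))*(-35) = ((16 - 6*(-24) - 24 - 24*4)*(-10))*(-35) = ((16 + 144 - 24 - 96)*(-10))*(-35) = (40*(-10))*(-35) = -400*(-35) = 14000)
T/l = 39660/14000 = 39660*(1/14000) = 1983/700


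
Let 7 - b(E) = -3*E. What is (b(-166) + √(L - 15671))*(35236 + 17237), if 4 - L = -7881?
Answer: -25764243 + 52473*I*√7786 ≈ -2.5764e+7 + 4.6301e+6*I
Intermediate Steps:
L = 7885 (L = 4 - 1*(-7881) = 4 + 7881 = 7885)
b(E) = 7 + 3*E (b(E) = 7 - (-3)*E = 7 + 3*E)
(b(-166) + √(L - 15671))*(35236 + 17237) = ((7 + 3*(-166)) + √(7885 - 15671))*(35236 + 17237) = ((7 - 498) + √(-7786))*52473 = (-491 + I*√7786)*52473 = -25764243 + 52473*I*√7786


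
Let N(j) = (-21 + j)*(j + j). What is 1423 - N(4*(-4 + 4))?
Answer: 1423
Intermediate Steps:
N(j) = 2*j*(-21 + j) (N(j) = (-21 + j)*(2*j) = 2*j*(-21 + j))
1423 - N(4*(-4 + 4)) = 1423 - 2*4*(-4 + 4)*(-21 + 4*(-4 + 4)) = 1423 - 2*4*0*(-21 + 4*0) = 1423 - 2*0*(-21 + 0) = 1423 - 2*0*(-21) = 1423 - 1*0 = 1423 + 0 = 1423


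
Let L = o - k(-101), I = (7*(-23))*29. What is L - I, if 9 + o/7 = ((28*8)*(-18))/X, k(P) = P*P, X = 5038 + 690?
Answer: -1002387/179 ≈ -5599.9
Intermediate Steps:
X = 5728
k(P) = P²
I = -4669 (I = -161*29 = -4669)
o = -12159/179 (o = -63 + 7*(((28*8)*(-18))/5728) = -63 + 7*((224*(-18))*(1/5728)) = -63 + 7*(-4032*1/5728) = -63 + 7*(-126/179) = -63 - 882/179 = -12159/179 ≈ -67.927)
L = -1838138/179 (L = -12159/179 - 1*(-101)² = -12159/179 - 1*10201 = -12159/179 - 10201 = -1838138/179 ≈ -10269.)
L - I = -1838138/179 - 1*(-4669) = -1838138/179 + 4669 = -1002387/179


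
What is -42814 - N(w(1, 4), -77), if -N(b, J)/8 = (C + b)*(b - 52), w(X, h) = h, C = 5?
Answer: -46270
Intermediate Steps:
N(b, J) = -8*(-52 + b)*(5 + b) (N(b, J) = -8*(5 + b)*(b - 52) = -8*(5 + b)*(-52 + b) = -8*(-52 + b)*(5 + b))
-42814 - N(w(1, 4), -77) = -42814 - (2080 - 8*4² + 376*4) = -42814 - (2080 - 8*16 + 1504) = -42814 - (2080 - 128 + 1504) = -42814 - 1*3456 = -42814 - 3456 = -46270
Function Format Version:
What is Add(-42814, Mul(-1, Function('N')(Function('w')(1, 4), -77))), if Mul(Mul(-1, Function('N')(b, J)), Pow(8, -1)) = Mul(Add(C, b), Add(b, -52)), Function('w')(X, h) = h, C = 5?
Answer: -46270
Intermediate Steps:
Function('N')(b, J) = Mul(-8, Add(-52, b), Add(5, b)) (Function('N')(b, J) = Mul(-8, Mul(Add(5, b), Add(b, -52))) = Mul(-8, Mul(Add(5, b), Add(-52, b))) = Mul(-8, Mul(Add(-52, b), Add(5, b))) = Mul(-8, Add(-52, b), Add(5, b)))
Add(-42814, Mul(-1, Function('N')(Function('w')(1, 4), -77))) = Add(-42814, Mul(-1, Add(2080, Mul(-8, Pow(4, 2)), Mul(376, 4)))) = Add(-42814, Mul(-1, Add(2080, Mul(-8, 16), 1504))) = Add(-42814, Mul(-1, Add(2080, -128, 1504))) = Add(-42814, Mul(-1, 3456)) = Add(-42814, -3456) = -46270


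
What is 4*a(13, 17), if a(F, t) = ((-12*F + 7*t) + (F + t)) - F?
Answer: -80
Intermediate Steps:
a(F, t) = -12*F + 8*t (a(F, t) = (-11*F + 8*t) - F = -12*F + 8*t)
4*a(13, 17) = 4*(-12*13 + 8*17) = 4*(-156 + 136) = 4*(-20) = -80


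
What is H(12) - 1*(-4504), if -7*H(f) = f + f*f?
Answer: 31372/7 ≈ 4481.7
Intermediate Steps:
H(f) = -f/7 - f²/7 (H(f) = -(f + f*f)/7 = -(f + f²)/7 = -f/7 - f²/7)
H(12) - 1*(-4504) = -⅐*12*(1 + 12) - 1*(-4504) = -⅐*12*13 + 4504 = -156/7 + 4504 = 31372/7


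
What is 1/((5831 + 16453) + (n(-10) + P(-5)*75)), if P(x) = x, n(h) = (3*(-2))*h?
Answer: 1/21969 ≈ 4.5519e-5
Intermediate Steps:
n(h) = -6*h
1/((5831 + 16453) + (n(-10) + P(-5)*75)) = 1/((5831 + 16453) + (-6*(-10) - 5*75)) = 1/(22284 + (60 - 375)) = 1/(22284 - 315) = 1/21969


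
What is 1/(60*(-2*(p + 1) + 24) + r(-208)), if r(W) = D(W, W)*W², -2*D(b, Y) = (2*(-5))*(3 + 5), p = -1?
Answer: 1/1732000 ≈ 5.7737e-7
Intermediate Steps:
D(b, Y) = 40 (D(b, Y) = -2*(-5)*(3 + 5)/2 = -(-5)*8 = -½*(-80) = 40)
r(W) = 40*W²
1/(60*(-2*(p + 1) + 24) + r(-208)) = 1/(60*(-2*(-1 + 1) + 24) + 40*(-208)²) = 1/(60*(-2*0 + 24) + 40*43264) = 1/(60*(0 + 24) + 1730560) = 1/(60*24 + 1730560) = 1/(1440 + 1730560) = 1/1732000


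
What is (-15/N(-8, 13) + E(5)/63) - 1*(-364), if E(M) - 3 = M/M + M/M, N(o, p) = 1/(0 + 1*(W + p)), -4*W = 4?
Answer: 11597/63 ≈ 184.08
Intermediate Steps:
W = -1 (W = -1/4*4 = -1)
N(o, p) = 1/(-1 + p) (N(o, p) = 1/(0 + 1*(-1 + p)) = 1/(0 + (-1 + p)) = 1/(-1 + p))
E(M) = 5 (E(M) = 3 + (M/M + M/M) = 3 + (1 + 1) = 3 + 2 = 5)
(-15/N(-8, 13) + E(5)/63) - 1*(-364) = (-15/(1/(-1 + 13)) + 5/63) - 1*(-364) = (-15/(1/12) + 5*(1/63)) + 364 = (-15/1/12 + 5/63) + 364 = (-15*12 + 5/63) + 364 = (-180 + 5/63) + 364 = -11335/63 + 364 = 11597/63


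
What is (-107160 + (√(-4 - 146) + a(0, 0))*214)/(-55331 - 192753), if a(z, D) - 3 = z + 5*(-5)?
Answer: 27967/62021 - 535*I*√6/124042 ≈ 0.45093 - 0.010565*I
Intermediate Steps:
a(z, D) = -22 + z (a(z, D) = 3 + (z + 5*(-5)) = 3 + (z - 25) = 3 + (-25 + z) = -22 + z)
(-107160 + (√(-4 - 146) + a(0, 0))*214)/(-55331 - 192753) = (-107160 + (√(-4 - 146) + (-22 + 0))*214)/(-55331 - 192753) = (-107160 + (√(-150) - 22)*214)/(-248084) = (-107160 + (5*I*√6 - 22)*214)*(-1/248084) = (-107160 + (-22 + 5*I*√6)*214)*(-1/248084) = (-107160 + (-4708 + 1070*I*√6))*(-1/248084) = (-111868 + 1070*I*√6)*(-1/248084) = 27967/62021 - 535*I*√6/124042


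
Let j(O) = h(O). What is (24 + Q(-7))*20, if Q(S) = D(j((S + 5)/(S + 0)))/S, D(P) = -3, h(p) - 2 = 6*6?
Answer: 3420/7 ≈ 488.57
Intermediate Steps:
h(p) = 38 (h(p) = 2 + 6*6 = 2 + 36 = 38)
j(O) = 38
Q(S) = -3/S
(24 + Q(-7))*20 = (24 - 3/(-7))*20 = (24 - 3*(-⅐))*20 = (24 + 3/7)*20 = (171/7)*20 = 3420/7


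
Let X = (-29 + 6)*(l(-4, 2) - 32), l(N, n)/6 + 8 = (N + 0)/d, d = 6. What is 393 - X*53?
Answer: -102003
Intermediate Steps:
l(N, n) = -48 + N (l(N, n) = -48 + 6*((N + 0)/6) = -48 + 6*(N*(⅙)) = -48 + 6*(N/6) = -48 + N)
X = 1932 (X = (-29 + 6)*((-48 - 4) - 32) = -23*(-52 - 32) = -23*(-84) = 1932)
393 - X*53 = 393 - 1932*53 = 393 - 1*102396 = 393 - 102396 = -102003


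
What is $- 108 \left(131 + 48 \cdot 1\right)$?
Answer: $-19332$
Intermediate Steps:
$- 108 \left(131 + 48 \cdot 1\right) = - 108 \left(131 + 48\right) = \left(-108\right) 179 = -19332$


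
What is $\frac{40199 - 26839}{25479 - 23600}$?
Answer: $\frac{13360}{1879} \approx 7.1102$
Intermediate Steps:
$\frac{40199 - 26839}{25479 - 23600} = \frac{13360}{1879}$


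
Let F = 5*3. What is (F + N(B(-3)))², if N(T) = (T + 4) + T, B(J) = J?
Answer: 169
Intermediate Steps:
N(T) = 4 + 2*T (N(T) = (4 + T) + T = 4 + 2*T)
F = 15
(F + N(B(-3)))² = (15 + (4 + 2*(-3)))² = (15 + (4 - 6))² = (15 - 2)² = 13² = 169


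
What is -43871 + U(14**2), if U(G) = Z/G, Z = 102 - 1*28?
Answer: -4299321/98 ≈ -43871.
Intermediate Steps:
Z = 74 (Z = 102 - 28 = 74)
U(G) = 74/G
-43871 + U(14**2) = -43871 + 74/(14**2) = -43871 + 74/196 = -43871 + 74*(1/196) = -43871 + 37/98 = -4299321/98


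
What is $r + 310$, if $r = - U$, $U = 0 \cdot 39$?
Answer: $310$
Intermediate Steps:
$U = 0$
$r = 0$ ($r = \left(-1\right) 0 = 0$)
$r + 310 = 0 + 310 = 310$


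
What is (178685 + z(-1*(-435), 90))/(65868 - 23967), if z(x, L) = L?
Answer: 178775/41901 ≈ 4.2666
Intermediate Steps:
(178685 + z(-1*(-435), 90))/(65868 - 23967) = (178685 + 90)/(65868 - 23967) = 178775/41901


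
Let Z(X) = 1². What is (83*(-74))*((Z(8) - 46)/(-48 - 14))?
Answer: -138195/31 ≈ -4457.9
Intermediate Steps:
Z(X) = 1
(83*(-74))*((Z(8) - 46)/(-48 - 14)) = (83*(-74))*((1 - 46)/(-48 - 14)) = -(-276390)/(-62) = -(-276390)*(-1)/62 = -6142*45/62 = -138195/31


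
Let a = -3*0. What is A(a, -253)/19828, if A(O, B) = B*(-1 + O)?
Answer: 253/19828 ≈ 0.012760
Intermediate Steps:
a = 0
A(a, -253)/19828 = -253*(-1 + 0)/19828 = -253*(-1)*(1/19828) = 253*(1/19828) = 253/19828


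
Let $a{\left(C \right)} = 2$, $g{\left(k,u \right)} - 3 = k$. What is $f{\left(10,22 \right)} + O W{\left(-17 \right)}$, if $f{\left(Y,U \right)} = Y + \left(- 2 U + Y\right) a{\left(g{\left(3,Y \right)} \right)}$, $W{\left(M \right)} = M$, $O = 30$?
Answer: $-568$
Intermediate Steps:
$g{\left(k,u \right)} = 3 + k$
$f{\left(Y,U \right)} = - 4 U + 3 Y$ ($f{\left(Y,U \right)} = Y + \left(- 2 U + Y\right) 2 = Y + \left(Y - 2 U\right) 2 = Y - \left(- 2 Y + 4 U\right) = - 4 U + 3 Y$)
$f{\left(10,22 \right)} + O W{\left(-17 \right)} = \left(\left(-4\right) 22 + 3 \cdot 10\right) + 30 \left(-17\right) = \left(-88 + 30\right) - 510 = -58 - 510 = -568$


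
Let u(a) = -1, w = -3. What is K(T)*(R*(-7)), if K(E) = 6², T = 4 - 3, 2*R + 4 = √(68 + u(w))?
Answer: 504 - 126*√67 ≈ -527.35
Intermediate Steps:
R = -2 + √67/2 (R = -2 + √(68 - 1)/2 = -2 + √67/2 ≈ 2.0927)
T = 1
K(E) = 36
K(T)*(R*(-7)) = 36*((-2 + √67/2)*(-7)) = 36*(14 - 7*√67/2) = 504 - 126*√67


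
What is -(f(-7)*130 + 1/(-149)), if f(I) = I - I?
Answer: 1/149 ≈ 0.0067114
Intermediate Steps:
f(I) = 0
-(f(-7)*130 + 1/(-149)) = -(0*130 + 1/(-149)) = -(0 - 1/149) = -1*(-1/149) = 1/149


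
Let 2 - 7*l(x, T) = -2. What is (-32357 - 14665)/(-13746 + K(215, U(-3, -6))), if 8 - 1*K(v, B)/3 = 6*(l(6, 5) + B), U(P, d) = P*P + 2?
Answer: 3227/956 ≈ 3.3755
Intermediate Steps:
l(x, T) = 4/7 (l(x, T) = 2/7 - ⅐*(-2) = 2/7 + 2/7 = 4/7)
U(P, d) = 2 + P² (U(P, d) = P² + 2 = 2 + P²)
K(v, B) = 96/7 - 18*B (K(v, B) = 24 - 18*(4/7 + B) = 24 - 3*(24/7 + 6*B) = 24 + (-72/7 - 18*B) = 96/7 - 18*B)
(-32357 - 14665)/(-13746 + K(215, U(-3, -6))) = (-32357 - 14665)/(-13746 + (96/7 - 18*(2 + (-3)²))) = -47022/(-13746 + (96/7 - 18*(2 + 9))) = -47022/(-13746 + (96/7 - 18*11)) = -47022/(-13746 + (96/7 - 198)) = -47022/(-13746 - 1290/7) = -47022/(-97512/7) = -47022*(-7/97512) = 3227/956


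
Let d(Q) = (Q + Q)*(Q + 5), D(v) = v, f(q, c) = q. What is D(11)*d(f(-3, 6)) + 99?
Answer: -33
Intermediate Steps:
d(Q) = 2*Q*(5 + Q) (d(Q) = (2*Q)*(5 + Q) = 2*Q*(5 + Q))
D(11)*d(f(-3, 6)) + 99 = 11*(2*(-3)*(5 - 3)) + 99 = 11*(2*(-3)*2) + 99 = 11*(-12) + 99 = -132 + 99 = -33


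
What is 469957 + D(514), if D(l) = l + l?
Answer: 470985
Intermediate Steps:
D(l) = 2*l
469957 + D(514) = 469957 + 2*514 = 469957 + 1028 = 470985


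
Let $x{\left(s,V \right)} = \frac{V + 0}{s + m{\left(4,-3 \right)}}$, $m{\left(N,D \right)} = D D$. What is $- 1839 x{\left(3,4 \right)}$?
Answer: $-613$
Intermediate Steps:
$m{\left(N,D \right)} = D^{2}$
$x{\left(s,V \right)} = \frac{V}{9 + s}$ ($x{\left(s,V \right)} = \frac{V + 0}{s + \left(-3\right)^{2}} = \frac{V}{s + 9} = \frac{V}{9 + s}$)
$- 1839 x{\left(3,4 \right)} = - 1839 \frac{4}{9 + 3} = - 1839 \cdot \frac{4}{12} = - 1839 \cdot 4 \cdot \frac{1}{12} = \left(-1839\right) \frac{1}{3} = -613$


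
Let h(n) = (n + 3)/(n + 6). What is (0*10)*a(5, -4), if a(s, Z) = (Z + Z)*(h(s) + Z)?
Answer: 0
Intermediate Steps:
h(n) = (3 + n)/(6 + n)
a(s, Z) = 2*Z*(Z + (3 + s)/(6 + s)) (a(s, Z) = (Z + Z)*((3 + s)/(6 + s) + Z) = (2*Z)*(Z + (3 + s)/(6 + s)) = 2*Z*(Z + (3 + s)/(6 + s)))
(0*10)*a(5, -4) = (0*10)*(2*(-4)*(3 + 5 - 4*(6 + 5))/(6 + 5)) = 0*(2*(-4)*(3 + 5 - 4*11)/11) = 0*(2*(-4)*(1/11)*(3 + 5 - 44)) = 0*(2*(-4)*(1/11)*(-36)) = 0*(288/11) = 0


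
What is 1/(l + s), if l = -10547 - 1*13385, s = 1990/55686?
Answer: -27843/666337681 ≈ -4.1785e-5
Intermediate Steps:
s = 995/27843 (s = 1990*(1/55686) = 995/27843 ≈ 0.035736)
l = -23932 (l = -10547 - 13385 = -23932)
1/(l + s) = 1/(-23932 + 995/27843) = 1/(-666337681/27843) = -27843/666337681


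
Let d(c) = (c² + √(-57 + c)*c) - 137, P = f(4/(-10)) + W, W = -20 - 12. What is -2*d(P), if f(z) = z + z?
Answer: -46942/25 + 328*I*√2245/25 ≈ -1877.7 + 621.64*I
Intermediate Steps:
f(z) = 2*z
W = -32
P = -164/5 (P = 2*(4/(-10)) - 32 = 2*(4*(-⅒)) - 32 = 2*(-⅖) - 32 = -⅘ - 32 = -164/5 ≈ -32.800)
d(c) = -137 + c² + c*√(-57 + c) (d(c) = (c² + c*√(-57 + c)) - 137 = -137 + c² + c*√(-57 + c))
-2*d(P) = -2*(-137 + (-164/5)² - 164*√(-57 - 164/5)/5) = -2*(-137 + 26896/25 - 164*I*√2245/25) = -2*(23471/25 - 164*I*√2245/25) = -46942/25 + 328*I*√2245/25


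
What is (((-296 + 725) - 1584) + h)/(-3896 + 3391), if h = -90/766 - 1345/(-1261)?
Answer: 111472775/48779263 ≈ 2.2852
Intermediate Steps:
h = 458390/482963 (h = -90*1/766 - 1345*(-1/1261) = -45/383 + 1345/1261 = 458390/482963 ≈ 0.94912)
(((-296 + 725) - 1584) + h)/(-3896 + 3391) = (((-296 + 725) - 1584) + 458390/482963)/(-3896 + 3391) = ((429 - 1584) + 458390/482963)/(-505) = (-1155 + 458390/482963)*(-1/505) = -557363875/482963*(-1/505) = 111472775/48779263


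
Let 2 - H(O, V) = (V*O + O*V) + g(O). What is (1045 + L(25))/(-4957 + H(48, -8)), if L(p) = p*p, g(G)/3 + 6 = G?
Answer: -1670/4313 ≈ -0.38720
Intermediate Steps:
g(G) = -18 + 3*G
H(O, V) = 20 - 3*O - 2*O*V (H(O, V) = 2 - ((V*O + O*V) + (-18 + 3*O)) = 2 - ((O*V + O*V) + (-18 + 3*O)) = 2 - (2*O*V + (-18 + 3*O)) = 2 - (-18 + 3*O + 2*O*V) = 2 + (18 - 3*O - 2*O*V) = 20 - 3*O - 2*O*V)
L(p) = p²
(1045 + L(25))/(-4957 + H(48, -8)) = (1045 + 25²)/(-4957 + (20 - 3*48 - 2*48*(-8))) = (1045 + 625)/(-4957 + (20 - 144 + 768)) = 1670/(-4957 + 644) = 1670/(-4313) = 1670*(-1/4313) = -1670/4313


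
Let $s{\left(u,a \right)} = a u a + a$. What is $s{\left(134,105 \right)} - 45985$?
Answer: $1431470$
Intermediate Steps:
$s{\left(u,a \right)} = a + u a^{2}$ ($s{\left(u,a \right)} = u a^{2} + a = a + u a^{2}$)
$s{\left(134,105 \right)} - 45985 = 105 \left(1 + 105 \cdot 134\right) - 45985 = 105 \left(1 + 14070\right) - 45985 = 105 \cdot 14071 - 45985 = 1477455 - 45985 = 1431470$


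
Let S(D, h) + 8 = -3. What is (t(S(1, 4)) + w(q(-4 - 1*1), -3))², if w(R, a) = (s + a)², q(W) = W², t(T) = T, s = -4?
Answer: 1444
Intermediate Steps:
S(D, h) = -11 (S(D, h) = -8 - 3 = -11)
w(R, a) = (-4 + a)²
(t(S(1, 4)) + w(q(-4 - 1*1), -3))² = (-11 + (-4 - 3)²)² = (-11 + (-7)²)² = (-11 + 49)² = 38² = 1444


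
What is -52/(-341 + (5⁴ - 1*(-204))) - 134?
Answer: -16361/122 ≈ -134.11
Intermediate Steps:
-52/(-341 + (5⁴ - 1*(-204))) - 134 = -52/(-341 + (625 + 204)) - 134 = -52/(-341 + 829) - 134 = -52/488 - 134 = (1/488)*(-52) - 134 = -13/122 - 134 = -16361/122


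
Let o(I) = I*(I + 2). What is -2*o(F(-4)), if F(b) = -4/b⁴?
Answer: 127/2048 ≈ 0.062012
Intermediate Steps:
F(b) = -4/b⁴
o(I) = I*(2 + I)
-2*o(F(-4)) = -2*(-4/(-4)⁴)*(2 - 4/(-4)⁴) = -2*(-4*1/256)*(2 - 4*1/256) = -(-1)*(2 - 1/64)/32 = -(-1)*127/(32*64) = -2*(-127/4096) = 127/2048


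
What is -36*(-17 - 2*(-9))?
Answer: -36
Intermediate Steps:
-36*(-17 - 2*(-9)) = -36*(-17 + 18) = -36*1 = -36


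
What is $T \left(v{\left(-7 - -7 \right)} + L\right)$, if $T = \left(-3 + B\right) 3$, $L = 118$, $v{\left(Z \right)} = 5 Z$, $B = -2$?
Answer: $-1770$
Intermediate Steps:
$T = -15$ ($T = \left(-3 - 2\right) 3 = \left(-5\right) 3 = -15$)
$T \left(v{\left(-7 - -7 \right)} + L\right) = - 15 \left(5 \left(-7 - -7\right) + 118\right) = - 15 \left(5 \left(-7 + 7\right) + 118\right) = - 15 \left(5 \cdot 0 + 118\right) = - 15 \left(0 + 118\right) = \left(-15\right) 118 = -1770$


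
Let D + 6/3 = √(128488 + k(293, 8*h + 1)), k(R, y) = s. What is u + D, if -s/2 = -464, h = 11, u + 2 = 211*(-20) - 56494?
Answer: -60718 + 2*√32354 ≈ -60358.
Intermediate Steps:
u = -60716 (u = -2 + (211*(-20) - 56494) = -2 + (-4220 - 56494) = -2 - 60714 = -60716)
s = 928 (s = -2*(-464) = 928)
k(R, y) = 928
D = -2 + 2*√32354 (D = -2 + √(128488 + 928) = -2 + √129416 = -2 + 2*√32354 ≈ 357.74)
u + D = -60716 + (-2 + 2*√32354) = -60718 + 2*√32354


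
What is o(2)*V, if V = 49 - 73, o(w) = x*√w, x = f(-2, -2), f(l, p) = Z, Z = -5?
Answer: 120*√2 ≈ 169.71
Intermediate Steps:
f(l, p) = -5
x = -5
o(w) = -5*√w
V = -24
o(2)*V = -5*√2*(-24) = 120*√2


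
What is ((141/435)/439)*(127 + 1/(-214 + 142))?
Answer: 429721/4583160 ≈ 0.093761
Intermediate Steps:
((141/435)/439)*(127 + 1/(-214 + 142)) = ((141*(1/435))*(1/439))*(127 + 1/(-72)) = ((47/145)*(1/439))*(127 - 1/72) = (47/63655)*(9143/72) = 429721/4583160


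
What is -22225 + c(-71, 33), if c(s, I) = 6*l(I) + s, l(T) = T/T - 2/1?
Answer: -22302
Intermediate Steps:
l(T) = -1 (l(T) = 1 - 2*1 = 1 - 2 = -1)
c(s, I) = -6 + s (c(s, I) = 6*(-1) + s = -6 + s)
-22225 + c(-71, 33) = -22225 + (-6 - 71) = -22225 - 77 = -22302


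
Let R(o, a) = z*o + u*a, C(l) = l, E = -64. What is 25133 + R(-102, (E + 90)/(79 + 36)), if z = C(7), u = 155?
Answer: 562443/23 ≈ 24454.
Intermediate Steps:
z = 7
R(o, a) = 7*o + 155*a
25133 + R(-102, (E + 90)/(79 + 36)) = 25133 + (7*(-102) + 155*((-64 + 90)/(79 + 36))) = 25133 + (-714 + 155*(26/115)) = 25133 + (-714 + 806/23) = 25133 - 15616/23 = 562443/23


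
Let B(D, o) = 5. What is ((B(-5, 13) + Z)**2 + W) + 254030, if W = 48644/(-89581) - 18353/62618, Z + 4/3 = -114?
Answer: 13439091610600433/50484447522 ≈ 2.6620e+5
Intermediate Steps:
Z = -346/3 (Z = -4/3 - 114 = -346/3 ≈ -115.33)
W = -4690070085/5609383058 (W = 48644*(-1/89581) - 18353*1/62618 = -48644/89581 - 18353/62618 = -4690070085/5609383058 ≈ -0.83611)
((B(-5, 13) + Z)**2 + W) + 254030 = ((5 - 346/3)**2 - 4690070085/5609383058) + 254030 = ((-331/3)**2 - 4690070085/5609383058) + 254030 = (109561/9 - 4690070085/5609383058) + 254030 = 614527406586773/50484447522 + 254030 = 13439091610600433/50484447522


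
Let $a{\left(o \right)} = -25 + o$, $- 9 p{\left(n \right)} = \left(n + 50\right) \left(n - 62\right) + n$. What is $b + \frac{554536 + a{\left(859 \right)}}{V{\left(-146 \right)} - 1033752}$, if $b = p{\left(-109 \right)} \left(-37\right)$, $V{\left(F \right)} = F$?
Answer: $\frac{190886088575}{4652541} \approx 41028.0$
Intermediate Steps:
$p{\left(n \right)} = - \frac{n}{9} - \frac{\left(-62 + n\right) \left(50 + n\right)}{9}$ ($p{\left(n \right)} = - \frac{\left(n + 50\right) \left(n - 62\right) + n}{9} = - \frac{\left(50 + n\right) \left(-62 + n\right) + n}{9} = - \frac{\left(-62 + n\right) \left(50 + n\right) + n}{9} = - \frac{n + \left(-62 + n\right) \left(50 + n\right)}{9} = - \frac{n}{9} - \frac{\left(-62 + n\right) \left(50 + n\right)}{9}$)
$b = \frac{369260}{9}$ ($b = \left(\frac{3100}{9} - \frac{\left(-109\right)^{2}}{9} + \frac{11}{9} \left(-109\right)\right) \left(-37\right) = \left(\frac{3100}{9} - \frac{11881}{9} - \frac{1199}{9}\right) \left(-37\right) = \left(- \frac{9980}{9}\right) \left(-37\right) = \frac{369260}{9} \approx 41029.0$)
$b + \frac{554536 + a{\left(859 \right)}}{V{\left(-146 \right)} - 1033752} = \frac{369260}{9} + \frac{554536 + \left(-25 + 859\right)}{-146 - 1033752} = \frac{369260}{9} + \frac{554536 + 834}{-1033898} = \frac{369260}{9} + 555370 \left(- \frac{1}{1033898}\right) = \frac{369260}{9} - \frac{277685}{516949} = \frac{190886088575}{4652541}$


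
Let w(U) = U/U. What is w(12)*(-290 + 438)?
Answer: 148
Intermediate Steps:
w(U) = 1
w(12)*(-290 + 438) = 1*(-290 + 438) = 1*148 = 148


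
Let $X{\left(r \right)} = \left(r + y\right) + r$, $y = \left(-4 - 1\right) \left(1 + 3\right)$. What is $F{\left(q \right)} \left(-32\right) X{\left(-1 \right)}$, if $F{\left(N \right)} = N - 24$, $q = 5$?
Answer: $-13376$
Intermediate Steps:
$F{\left(N \right)} = -24 + N$ ($F{\left(N \right)} = N - 24 = -24 + N$)
$y = -20$ ($y = \left(-5\right) 4 = -20$)
$X{\left(r \right)} = -20 + 2 r$ ($X{\left(r \right)} = \left(r - 20\right) + r = \left(-20 + r\right) + r = -20 + 2 r$)
$F{\left(q \right)} \left(-32\right) X{\left(-1 \right)} = \left(-24 + 5\right) \left(-32\right) \left(-20 + 2 \left(-1\right)\right) = \left(-19\right) \left(-32\right) \left(-20 - 2\right) = 608 \left(-22\right) = -13376$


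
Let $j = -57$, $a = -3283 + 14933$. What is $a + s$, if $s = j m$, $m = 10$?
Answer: $11080$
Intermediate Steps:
$a = 11650$
$s = -570$ ($s = \left(-57\right) 10 = -570$)
$a + s = 11650 - 570 = 11080$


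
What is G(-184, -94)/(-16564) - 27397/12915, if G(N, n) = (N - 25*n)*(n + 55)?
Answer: 7770461/2608830 ≈ 2.9785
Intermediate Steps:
G(N, n) = (55 + n)*(N - 25*n) (G(N, n) = (N - 25*n)*(55 + n) = (55 + n)*(N - 25*n))
G(-184, -94)/(-16564) - 27397/12915 = (-1375*(-94) - 25*(-94)**2 + 55*(-184) - 184*(-94))/(-16564) - 27397/12915 = (129250 - 25*8836 - 10120 + 17296)*(-1/16564) - 27397*1/12915 = (129250 - 220900 - 10120 + 17296)*(-1/16564) - 27397/12915 = -84474*(-1/16564) - 27397/12915 = 42237/8282 - 27397/12915 = 7770461/2608830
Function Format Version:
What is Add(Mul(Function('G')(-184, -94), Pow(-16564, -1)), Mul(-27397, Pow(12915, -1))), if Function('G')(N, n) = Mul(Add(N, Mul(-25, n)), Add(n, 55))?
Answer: Rational(7770461, 2608830) ≈ 2.9785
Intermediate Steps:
Function('G')(N, n) = Mul(Add(55, n), Add(N, Mul(-25, n))) (Function('G')(N, n) = Mul(Add(N, Mul(-25, n)), Add(55, n)) = Mul(Add(55, n), Add(N, Mul(-25, n))))
Add(Mul(Function('G')(-184, -94), Pow(-16564, -1)), Mul(-27397, Pow(12915, -1))) = Add(Mul(Add(Mul(-1375, -94), Mul(-25, Pow(-94, 2)), Mul(55, -184), Mul(-184, -94)), Pow(-16564, -1)), Mul(-27397, Pow(12915, -1))) = Add(Mul(Add(129250, Mul(-25, 8836), -10120, 17296), Rational(-1, 16564)), Mul(-27397, Rational(1, 12915))) = Add(Mul(Add(129250, -220900, -10120, 17296), Rational(-1, 16564)), Rational(-27397, 12915)) = Add(Mul(-84474, Rational(-1, 16564)), Rational(-27397, 12915)) = Add(Rational(42237, 8282), Rational(-27397, 12915)) = Rational(7770461, 2608830)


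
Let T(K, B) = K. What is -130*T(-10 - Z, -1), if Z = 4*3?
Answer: 2860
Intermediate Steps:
Z = 12
-130*T(-10 - Z, -1) = -130*(-10 - 1*12) = -130*(-10 - 12) = -130*(-22) = 2860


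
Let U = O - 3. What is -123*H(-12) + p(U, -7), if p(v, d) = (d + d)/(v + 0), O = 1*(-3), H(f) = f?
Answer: 4435/3 ≈ 1478.3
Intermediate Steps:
O = -3
U = -6 (U = -3 - 3 = -6)
p(v, d) = 2*d/v (p(v, d) = (2*d)/v = 2*d/v)
-123*H(-12) + p(U, -7) = -123*(-12) + 2*(-7)/(-6) = 1476 + 2*(-7)*(-1/6) = 1476 + 7/3 = 4435/3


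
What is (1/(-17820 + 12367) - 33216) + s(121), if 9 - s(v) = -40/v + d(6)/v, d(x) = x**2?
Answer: -21910388600/659813 ≈ -33207.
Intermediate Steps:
s(v) = 9 + 4/v (s(v) = 9 - (-40/v + 6**2/v) = 9 - (-40/v + 36/v) = 9 - (-4)/v = 9 + 4/v)
(1/(-17820 + 12367) - 33216) + s(121) = (1/(-17820 + 12367) - 33216) + (9 + 4/121) = (1/(-5453) - 33216) + (9 + 4*(1/121)) = (-1/5453 - 33216) + (9 + 4/121) = -181126849/5453 + 1093/121 = -21910388600/659813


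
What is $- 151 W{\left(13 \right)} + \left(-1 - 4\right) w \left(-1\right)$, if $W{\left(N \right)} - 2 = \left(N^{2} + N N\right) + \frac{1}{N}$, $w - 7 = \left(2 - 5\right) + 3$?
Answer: $- \frac{667116}{13} \approx -51317.0$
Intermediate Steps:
$w = 7$ ($w = 7 + \left(\left(2 - 5\right) + 3\right) = 7 + \left(-3 + 3\right) = 7 + 0 = 7$)
$W{\left(N \right)} = 2 + \frac{1}{N} + 2 N^{2}$ ($W{\left(N \right)} = 2 + \left(\left(N^{2} + N N\right) + \frac{1}{N}\right) = 2 + \left(\left(N^{2} + N^{2}\right) + \frac{1}{N}\right) = 2 + \left(2 N^{2} + \frac{1}{N}\right) = 2 + \left(\frac{1}{N} + 2 N^{2}\right) = 2 + \frac{1}{N} + 2 N^{2}$)
$- 151 W{\left(13 \right)} + \left(-1 - 4\right) w \left(-1\right) = - 151 \left(2 + \frac{1}{13} + 2 \cdot 13^{2}\right) + \left(-1 - 4\right) 7 \left(-1\right) = - 151 \left(2 + \frac{1}{13} + 2 \cdot 169\right) + \left(-5\right) 7 \left(-1\right) = - 151 \left(2 + \frac{1}{13} + 338\right) - -35 = \left(-151\right) \frac{4421}{13} + 35 = - \frac{667571}{13} + 35 = - \frac{667116}{13}$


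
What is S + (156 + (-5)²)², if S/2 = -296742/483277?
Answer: 15832044313/483277 ≈ 32760.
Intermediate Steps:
S = -593484/483277 (S = 2*(-296742/483277) = -593484/483277 ≈ -1.2280)
S + (156 + (-5)²)² = -593484/483277 + (156 + (-5)²)² = -593484/483277 + (156 + 25)² = -593484/483277 + 181² = -593484/483277 + 32761 = 15832044313/483277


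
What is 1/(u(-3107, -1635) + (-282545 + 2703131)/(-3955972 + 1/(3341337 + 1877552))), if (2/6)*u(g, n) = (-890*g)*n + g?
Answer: -20645778755107/280028245342095663738351 ≈ -7.3727e-11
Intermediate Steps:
u(g, n) = 3*g - 2670*g*n (u(g, n) = 3*((-890*g)*n + g) = 3*(-890*g*n + g) = 3*(g - 890*g*n) = 3*g - 2670*g*n)
1/(u(-3107, -1635) + (-282545 + 2703131)/(-3955972 + 1/(3341337 + 1877552))) = 1/(3*(-3107)*(1 - 890*(-1635)) + (-282545 + 2703131)/(-3955972 + 1/(3341337 + 1877552))) = 1/(3*(-3107)*(1 + 1455150) + 2420586/(-3955972 + 1/5218889)) = 1/(3*(-3107)*1455151 + 2420586/(-3955972 + 1/5218889)) = 1/(-13563462471 + 2420586/(-20645778755107/5218889)) = 1/(-13563462471 + 2420586*(-5218889/20645778755107)) = 1/(-13563462471 - 12632769648954/20645778755107) = 1/(-280028245342095663738351/20645778755107) = -20645778755107/280028245342095663738351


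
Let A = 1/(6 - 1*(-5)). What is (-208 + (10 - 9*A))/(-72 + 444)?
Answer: -729/1364 ≈ -0.53446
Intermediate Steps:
A = 1/11 (A = 1/(6 + 5) = 1/11 ≈ 0.090909)
(-208 + (10 - 9*A))/(-72 + 444) = (-208 + (10 - 9*1/11))/(-72 + 444) = (-208 + (10 - 9/11))/372 = (-208 + 101/11)*(1/372) = -2187/11*1/372 = -729/1364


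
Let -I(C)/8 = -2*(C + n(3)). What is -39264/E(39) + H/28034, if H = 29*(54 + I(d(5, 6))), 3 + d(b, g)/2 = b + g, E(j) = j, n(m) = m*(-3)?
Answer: -183423205/182221 ≈ -1006.6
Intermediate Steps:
n(m) = -3*m
d(b, g) = -6 + 2*b + 2*g (d(b, g) = -6 + 2*(b + g) = -6 + (2*b + 2*g) = -6 + 2*b + 2*g)
I(C) = -144 + 16*C (I(C) = -(-16)*(C - 3*3) = -(-16)*(C - 9) = -(-16)*(-9 + C) = -8*(18 - 2*C) = -144 + 16*C)
H = 4814 (H = 29*(54 + (-144 + 16*(-6 + 2*5 + 2*6))) = 29*(54 + (-144 + 16*(-6 + 10 + 12))) = 29*(54 + (-144 + 16*16)) = 29*(54 + (-144 + 256)) = 29*(54 + 112) = 29*166 = 4814)
-39264/E(39) + H/28034 = -39264/39 + 4814/28034 = -39264*1/39 + 4814*(1/28034) = -13088/13 + 2407/14017 = -183423205/182221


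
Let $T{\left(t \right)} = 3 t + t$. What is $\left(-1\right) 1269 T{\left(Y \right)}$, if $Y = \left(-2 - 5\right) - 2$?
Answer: $45684$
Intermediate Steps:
$Y = -9$ ($Y = -7 - 2 = -9$)
$T{\left(t \right)} = 4 t$
$\left(-1\right) 1269 T{\left(Y \right)} = \left(-1\right) 1269 \cdot 4 \left(-9\right) = \left(-1269\right) \left(-36\right) = 45684$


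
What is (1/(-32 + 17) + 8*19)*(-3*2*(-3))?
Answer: 13674/5 ≈ 2734.8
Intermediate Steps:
(1/(-32 + 17) + 8*19)*(-3*2*(-3)) = (1/(-15) + 152)*(-6*(-3)) = (-1/15 + 152)*18 = (2279/15)*18 = 13674/5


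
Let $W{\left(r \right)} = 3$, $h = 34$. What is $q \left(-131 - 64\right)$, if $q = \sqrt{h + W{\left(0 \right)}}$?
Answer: $- 195 \sqrt{37} \approx -1186.1$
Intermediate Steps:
$q = \sqrt{37}$ ($q = \sqrt{34 + 3} = \sqrt{37} \approx 6.0828$)
$q \left(-131 - 64\right) = \sqrt{37} \left(-131 - 64\right) = \sqrt{37} \left(-195\right) = - 195 \sqrt{37}$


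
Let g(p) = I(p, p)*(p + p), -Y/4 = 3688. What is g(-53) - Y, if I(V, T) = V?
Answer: 20370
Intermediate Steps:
Y = -14752 (Y = -4*3688 = -14752)
g(p) = 2*p**2 (g(p) = p*(p + p) = p*(2*p) = 2*p**2)
g(-53) - Y = 2*(-53)**2 - 1*(-14752) = 2*2809 + 14752 = 5618 + 14752 = 20370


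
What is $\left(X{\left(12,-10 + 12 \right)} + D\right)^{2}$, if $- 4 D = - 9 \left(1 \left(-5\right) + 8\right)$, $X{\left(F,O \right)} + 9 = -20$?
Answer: $\frac{7921}{16} \approx 495.06$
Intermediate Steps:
$X{\left(F,O \right)} = -29$ ($X{\left(F,O \right)} = -9 - 20 = -29$)
$D = \frac{27}{4}$ ($D = - \frac{\left(-9\right) \left(1 \left(-5\right) + 8\right)}{4} = - \frac{\left(-9\right) \left(-5 + 8\right)}{4} = - \frac{\left(-9\right) 3}{4} = \left(- \frac{1}{4}\right) \left(-27\right) = \frac{27}{4} \approx 6.75$)
$\left(X{\left(12,-10 + 12 \right)} + D\right)^{2} = \left(-29 + \frac{27}{4}\right)^{2} = \left(- \frac{89}{4}\right)^{2} = \frac{7921}{16}$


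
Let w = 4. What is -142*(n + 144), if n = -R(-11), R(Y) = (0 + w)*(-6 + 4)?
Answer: -21584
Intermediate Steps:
R(Y) = -8 (R(Y) = (0 + 4)*(-6 + 4) = 4*(-2) = -8)
n = 8 (n = -1*(-8) = 8)
-142*(n + 144) = -142*(8 + 144) = -142*152 = -21584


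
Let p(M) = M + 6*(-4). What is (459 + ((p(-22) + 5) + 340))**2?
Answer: 574564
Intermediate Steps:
p(M) = -24 + M (p(M) = M - 24 = -24 + M)
(459 + ((p(-22) + 5) + 340))**2 = (459 + (((-24 - 22) + 5) + 340))**2 = (459 + ((-46 + 5) + 340))**2 = (459 + (-41 + 340))**2 = (459 + 299)**2 = 758**2 = 574564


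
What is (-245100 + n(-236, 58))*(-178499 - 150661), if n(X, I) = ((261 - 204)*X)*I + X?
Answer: 337570696320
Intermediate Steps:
n(X, I) = X + 57*I*X (n(X, I) = (57*X)*I + X = 57*I*X + X = X + 57*I*X)
(-245100 + n(-236, 58))*(-178499 - 150661) = (-245100 - 236*(1 + 57*58))*(-178499 - 150661) = (-245100 - 236*(1 + 3306))*(-329160) = (-245100 - 236*3307)*(-329160) = (-245100 - 780452)*(-329160) = -1025552*(-329160) = 337570696320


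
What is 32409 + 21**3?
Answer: 41670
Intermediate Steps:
32409 + 21**3 = 32409 + 9261 = 41670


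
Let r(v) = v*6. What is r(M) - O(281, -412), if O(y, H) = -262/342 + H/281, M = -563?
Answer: -162209015/48051 ≈ -3375.8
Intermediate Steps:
O(y, H) = -131/171 + H/281 (O(y, H) = -262*1/342 + H*(1/281) = -131/171 + H/281)
r(v) = 6*v
r(M) - O(281, -412) = 6*(-563) - (-131/171 + (1/281)*(-412)) = -3378 - (-131/171 - 412/281) = -3378 - 1*(-107263/48051) = -3378 + 107263/48051 = -162209015/48051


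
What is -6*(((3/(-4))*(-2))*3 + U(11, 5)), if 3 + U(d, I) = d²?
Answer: -735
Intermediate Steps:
U(d, I) = -3 + d²
-6*(((3/(-4))*(-2))*3 + U(11, 5)) = -6*(((3/(-4))*(-2))*3 + (-3 + 11²)) = -6*(((3*(-¼))*(-2))*3 + (-3 + 121)) = -6*(-¾*(-2)*3 + 118) = -6*((3/2)*3 + 118) = -6*(9/2 + 118) = -6*245/2 = -735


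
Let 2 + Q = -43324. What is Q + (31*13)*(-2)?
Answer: -44132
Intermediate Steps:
Q = -43326 (Q = -2 - 43324 = -43326)
Q + (31*13)*(-2) = -43326 + (31*13)*(-2) = -43326 + 403*(-2) = -43326 - 806 = -44132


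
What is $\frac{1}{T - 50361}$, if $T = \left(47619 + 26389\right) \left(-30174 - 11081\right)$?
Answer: $- \frac{1}{3053250401} \approx -3.2752 \cdot 10^{-10}$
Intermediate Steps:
$T = -3053200040$ ($T = 74008 \left(-41255\right) = -3053200040$)
$\frac{1}{T - 50361} = \frac{1}{-3053200040 - 50361} = \frac{1}{-3053250401} = - \frac{1}{3053250401}$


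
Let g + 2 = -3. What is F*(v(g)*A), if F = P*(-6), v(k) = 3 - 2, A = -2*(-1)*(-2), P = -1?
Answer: -24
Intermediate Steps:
g = -5 (g = -2 - 3 = -5)
A = -4 (A = 2*(-2) = -4)
v(k) = 1
F = 6 (F = -1*(-6) = 6)
F*(v(g)*A) = 6*(1*(-4)) = 6*(-4) = -24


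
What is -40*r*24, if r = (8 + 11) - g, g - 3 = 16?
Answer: 0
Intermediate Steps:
g = 19 (g = 3 + 16 = 19)
r = 0 (r = (8 + 11) - 1*19 = 19 - 19 = 0)
-40*r*24 = -40*0*24 = 0*24 = 0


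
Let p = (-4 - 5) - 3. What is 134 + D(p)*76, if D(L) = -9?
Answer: -550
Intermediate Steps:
p = -12 (p = -9 - 3 = -12)
134 + D(p)*76 = 134 - 9*76 = 134 - 684 = -550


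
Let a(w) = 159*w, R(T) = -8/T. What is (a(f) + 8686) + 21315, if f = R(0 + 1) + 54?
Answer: 37315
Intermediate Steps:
f = 46 (f = -8/(0 + 1) + 54 = -8/1 + 54 = -8*1 + 54 = -8 + 54 = 46)
(a(f) + 8686) + 21315 = (159*46 + 8686) + 21315 = (7314 + 8686) + 21315 = 16000 + 21315 = 37315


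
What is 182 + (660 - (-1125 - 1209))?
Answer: 3176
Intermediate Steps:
182 + (660 - (-1125 - 1209)) = 182 + (660 - 1*(-2334)) = 182 + (660 + 2334) = 182 + 2994 = 3176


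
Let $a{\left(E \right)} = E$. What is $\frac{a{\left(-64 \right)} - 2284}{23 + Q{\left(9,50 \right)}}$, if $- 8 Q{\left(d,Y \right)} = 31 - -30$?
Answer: $- \frac{18784}{123} \approx -152.72$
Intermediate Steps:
$Q{\left(d,Y \right)} = - \frac{61}{8}$ ($Q{\left(d,Y \right)} = - \frac{31 - -30}{8} = - \frac{31 + 30}{8} = \left(- \frac{1}{8}\right) 61 = - \frac{61}{8}$)
$\frac{a{\left(-64 \right)} - 2284}{23 + Q{\left(9,50 \right)}} = \frac{-64 - 2284}{23 - \frac{61}{8}} = - \frac{2348}{\frac{123}{8}} = \left(-2348\right) \frac{8}{123} = - \frac{18784}{123}$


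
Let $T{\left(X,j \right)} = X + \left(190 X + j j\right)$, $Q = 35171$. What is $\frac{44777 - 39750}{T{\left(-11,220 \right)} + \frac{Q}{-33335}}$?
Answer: $\frac{167575045}{1543341994} \approx 0.10858$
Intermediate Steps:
$T{\left(X,j \right)} = j^{2} + 191 X$ ($T{\left(X,j \right)} = X + \left(190 X + j^{2}\right) = X + \left(j^{2} + 190 X\right) = j^{2} + 191 X$)
$\frac{44777 - 39750}{T{\left(-11,220 \right)} + \frac{Q}{-33335}} = \frac{44777 - 39750}{\left(220^{2} + 191 \left(-11\right)\right) + \frac{35171}{-33335}} = \frac{5027}{\left(48400 - 2101\right) + 35171 \left(- \frac{1}{33335}\right)} = \frac{5027}{46299 - \frac{35171}{33335}} = \frac{5027}{\frac{1543341994}{33335}} = 5027 \cdot \frac{33335}{1543341994} = \frac{167575045}{1543341994}$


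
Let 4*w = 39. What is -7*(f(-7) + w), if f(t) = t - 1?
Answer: -49/4 ≈ -12.250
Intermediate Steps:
w = 39/4 (w = (¼)*39 = 39/4 ≈ 9.7500)
f(t) = -1 + t
-7*(f(-7) + w) = -7*((-1 - 7) + 39/4) = -7*(-8 + 39/4) = -7*7/4 = -49/4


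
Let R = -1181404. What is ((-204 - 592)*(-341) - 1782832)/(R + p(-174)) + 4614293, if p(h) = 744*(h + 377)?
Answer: 1188609954598/257593 ≈ 4.6143e+6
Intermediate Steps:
p(h) = 280488 + 744*h (p(h) = 744*(377 + h) = 280488 + 744*h)
((-204 - 592)*(-341) - 1782832)/(R + p(-174)) + 4614293 = ((-204 - 592)*(-341) - 1782832)/(-1181404 + (280488 + 744*(-174))) + 4614293 = (-796*(-341) - 1782832)/(-1181404 + (280488 - 129456)) + 4614293 = (271436 - 1782832)/(-1181404 + 151032) + 4614293 = -1511396/(-1030372) + 4614293 = -1511396*(-1/1030372) + 4614293 = 377849/257593 + 4614293 = 1188609954598/257593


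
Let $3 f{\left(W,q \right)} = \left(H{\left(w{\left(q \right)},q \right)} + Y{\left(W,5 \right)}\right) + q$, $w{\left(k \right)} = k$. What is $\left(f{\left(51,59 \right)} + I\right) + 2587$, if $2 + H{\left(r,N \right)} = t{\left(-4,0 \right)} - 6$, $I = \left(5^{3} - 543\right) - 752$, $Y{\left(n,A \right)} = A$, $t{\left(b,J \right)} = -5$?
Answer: $1434$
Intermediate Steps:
$I = -1170$ ($I = \left(125 - 543\right) - 752 = -418 - 752 = -1170$)
$H{\left(r,N \right)} = -13$ ($H{\left(r,N \right)} = -2 - 11 = -13$)
$f{\left(W,q \right)} = - \frac{8}{3} + \frac{q}{3}$ ($f{\left(W,q \right)} = \frac{\left(-13 + 5\right) + q}{3} = \frac{-8 + q}{3} = - \frac{8}{3} + \frac{q}{3}$)
$\left(f{\left(51,59 \right)} + I\right) + 2587 = \left(\left(- \frac{8}{3} + \frac{1}{3} \cdot 59\right) - 1170\right) + 2587 = \left(\left(- \frac{8}{3} + \frac{59}{3}\right) - 1170\right) + 2587 = \left(17 - 1170\right) + 2587 = -1153 + 2587 = 1434$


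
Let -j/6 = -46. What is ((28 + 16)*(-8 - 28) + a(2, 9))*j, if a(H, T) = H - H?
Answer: -437184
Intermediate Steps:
a(H, T) = 0
j = 276 (j = -6*(-46) = 276)
((28 + 16)*(-8 - 28) + a(2, 9))*j = ((28 + 16)*(-8 - 28) + 0)*276 = (44*(-36) + 0)*276 = (-1584 + 0)*276 = -1584*276 = -437184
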